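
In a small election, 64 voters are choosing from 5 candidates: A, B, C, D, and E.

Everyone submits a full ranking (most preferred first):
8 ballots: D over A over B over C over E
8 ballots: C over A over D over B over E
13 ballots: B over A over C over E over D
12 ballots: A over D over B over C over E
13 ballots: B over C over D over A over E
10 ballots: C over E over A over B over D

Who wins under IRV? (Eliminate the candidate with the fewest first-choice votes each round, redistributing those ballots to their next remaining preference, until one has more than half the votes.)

Round 1: A 12, B 26, C 18, D 8, E 0. E eliminated.
Round 2: A 12, B 26, C 18, D 8. D eliminated.
Round 3: A 20, B 26, C 18. C eliminated.
Round 4: A 38, B 26. A has a majority (≥33).

A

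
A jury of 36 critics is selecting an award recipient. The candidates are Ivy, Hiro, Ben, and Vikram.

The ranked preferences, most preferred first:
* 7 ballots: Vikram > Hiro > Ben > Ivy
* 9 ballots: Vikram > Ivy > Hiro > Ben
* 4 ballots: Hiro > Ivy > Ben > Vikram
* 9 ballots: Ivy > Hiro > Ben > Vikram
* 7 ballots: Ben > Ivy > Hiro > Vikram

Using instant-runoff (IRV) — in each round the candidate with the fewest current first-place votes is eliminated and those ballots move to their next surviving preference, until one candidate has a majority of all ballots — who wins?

Ivy

Round 1: Ivy 9, Hiro 4, Ben 7, Vikram 16. Hiro eliminated.
Round 2: Ivy 13, Ben 7, Vikram 16. Ben eliminated.
Round 3: Ivy 20, Vikram 16. Ivy has a majority (≥19).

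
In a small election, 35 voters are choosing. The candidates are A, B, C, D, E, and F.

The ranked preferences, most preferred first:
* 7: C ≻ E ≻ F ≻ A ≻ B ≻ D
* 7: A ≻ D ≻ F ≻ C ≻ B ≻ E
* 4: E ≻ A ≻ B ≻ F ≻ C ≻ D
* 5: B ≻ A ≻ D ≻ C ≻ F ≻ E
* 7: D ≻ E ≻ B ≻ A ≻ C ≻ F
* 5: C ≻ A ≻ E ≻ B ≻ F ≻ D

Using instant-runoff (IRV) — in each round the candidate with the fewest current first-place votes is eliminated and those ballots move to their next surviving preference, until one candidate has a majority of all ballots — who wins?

A

Round 1: A 7, B 5, C 12, D 7, E 4, F 0. F eliminated.
Round 2: A 7, B 5, C 12, D 7, E 4. E eliminated.
Round 3: A 11, B 5, C 12, D 7. B eliminated.
Round 4: A 16, C 12, D 7. D eliminated.
Round 5: A 23, C 12. A has a majority (≥18).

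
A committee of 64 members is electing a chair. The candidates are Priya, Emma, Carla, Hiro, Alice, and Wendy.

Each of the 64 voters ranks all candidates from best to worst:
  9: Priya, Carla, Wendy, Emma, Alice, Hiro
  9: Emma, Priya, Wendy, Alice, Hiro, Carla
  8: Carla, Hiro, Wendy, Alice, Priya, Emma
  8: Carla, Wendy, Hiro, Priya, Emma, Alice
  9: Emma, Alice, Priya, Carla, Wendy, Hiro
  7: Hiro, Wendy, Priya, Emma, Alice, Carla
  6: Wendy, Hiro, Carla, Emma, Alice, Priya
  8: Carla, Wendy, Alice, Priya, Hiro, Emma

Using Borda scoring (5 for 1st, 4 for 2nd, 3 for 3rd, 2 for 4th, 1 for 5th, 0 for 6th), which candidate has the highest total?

Priya: 9×5 + 9×4 + 8×1 + 8×2 + 9×3 + 7×3 + 6×0 + 8×2 = 169
Emma: 9×2 + 9×5 + 8×0 + 8×1 + 9×5 + 7×2 + 6×2 + 8×0 = 142
Carla: 9×4 + 9×0 + 8×5 + 8×5 + 9×2 + 7×0 + 6×3 + 8×5 = 192
Hiro: 9×0 + 9×1 + 8×4 + 8×3 + 9×0 + 7×5 + 6×4 + 8×1 = 132
Alice: 9×1 + 9×2 + 8×2 + 8×0 + 9×4 + 7×1 + 6×1 + 8×3 = 116
Wendy: 9×3 + 9×3 + 8×3 + 8×4 + 9×1 + 7×4 + 6×5 + 8×4 = 209

Wendy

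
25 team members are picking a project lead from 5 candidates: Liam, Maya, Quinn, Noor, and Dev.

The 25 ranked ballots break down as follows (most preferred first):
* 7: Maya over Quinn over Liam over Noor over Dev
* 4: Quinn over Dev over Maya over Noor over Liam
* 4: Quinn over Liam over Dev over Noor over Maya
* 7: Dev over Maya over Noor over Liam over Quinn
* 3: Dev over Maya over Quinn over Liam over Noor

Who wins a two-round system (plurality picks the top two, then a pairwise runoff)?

Round 1 first-place votes: Liam 0, Maya 7, Quinn 8, Noor 0, Dev 10. Dev and Quinn advance.
Runoff: Dev is ranked above Quinn on 10 ballots, Quinn above Dev on 15.

Quinn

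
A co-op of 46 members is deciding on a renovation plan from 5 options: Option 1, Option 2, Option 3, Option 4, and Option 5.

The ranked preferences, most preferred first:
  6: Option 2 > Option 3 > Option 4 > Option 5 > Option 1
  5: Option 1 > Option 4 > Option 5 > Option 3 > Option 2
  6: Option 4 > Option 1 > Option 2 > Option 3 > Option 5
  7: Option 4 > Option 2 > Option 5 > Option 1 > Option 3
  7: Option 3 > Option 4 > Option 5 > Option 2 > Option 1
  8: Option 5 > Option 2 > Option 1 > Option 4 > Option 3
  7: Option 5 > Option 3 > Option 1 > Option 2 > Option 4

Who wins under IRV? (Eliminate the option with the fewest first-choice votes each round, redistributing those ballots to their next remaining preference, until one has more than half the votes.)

Option 4

Round 1: Option 1 5, Option 2 6, Option 3 7, Option 4 13, Option 5 15. Option 1 eliminated.
Round 2: Option 2 6, Option 3 7, Option 4 18, Option 5 15. Option 2 eliminated.
Round 3: Option 3 13, Option 4 18, Option 5 15. Option 3 eliminated.
Round 4: Option 4 31, Option 5 15. Option 4 has a majority (≥24).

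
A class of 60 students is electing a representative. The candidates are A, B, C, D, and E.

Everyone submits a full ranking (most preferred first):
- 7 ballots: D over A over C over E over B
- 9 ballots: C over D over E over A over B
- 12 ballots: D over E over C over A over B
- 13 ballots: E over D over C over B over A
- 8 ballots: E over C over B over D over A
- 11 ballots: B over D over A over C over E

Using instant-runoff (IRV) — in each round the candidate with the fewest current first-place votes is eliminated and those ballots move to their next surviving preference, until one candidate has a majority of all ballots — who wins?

D

Round 1: A 0, B 11, C 9, D 19, E 21. A eliminated.
Round 2: B 11, C 9, D 19, E 21. C eliminated.
Round 3: B 11, D 28, E 21. B eliminated.
Round 4: D 39, E 21. D has a majority (≥31).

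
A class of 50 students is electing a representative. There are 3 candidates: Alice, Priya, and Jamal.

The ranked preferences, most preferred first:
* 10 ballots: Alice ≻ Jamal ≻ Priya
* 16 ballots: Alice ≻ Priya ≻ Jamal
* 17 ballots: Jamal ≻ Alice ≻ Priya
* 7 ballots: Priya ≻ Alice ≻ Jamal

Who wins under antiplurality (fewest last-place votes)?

Alice

Last-place votes: Alice 0, Priya 27, Jamal 23.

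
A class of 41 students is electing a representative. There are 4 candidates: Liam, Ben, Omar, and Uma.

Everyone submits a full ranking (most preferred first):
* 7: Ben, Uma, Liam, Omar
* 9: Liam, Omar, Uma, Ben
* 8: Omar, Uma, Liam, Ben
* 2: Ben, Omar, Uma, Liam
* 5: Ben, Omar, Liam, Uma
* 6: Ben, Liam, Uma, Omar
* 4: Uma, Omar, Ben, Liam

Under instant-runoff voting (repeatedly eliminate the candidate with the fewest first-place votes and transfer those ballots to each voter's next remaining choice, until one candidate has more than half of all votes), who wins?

Round 1: Liam 9, Ben 20, Omar 8, Uma 4. Uma eliminated.
Round 2: Liam 9, Ben 20, Omar 12. Liam eliminated.
Round 3: Ben 20, Omar 21. Omar has a majority (≥21).

Omar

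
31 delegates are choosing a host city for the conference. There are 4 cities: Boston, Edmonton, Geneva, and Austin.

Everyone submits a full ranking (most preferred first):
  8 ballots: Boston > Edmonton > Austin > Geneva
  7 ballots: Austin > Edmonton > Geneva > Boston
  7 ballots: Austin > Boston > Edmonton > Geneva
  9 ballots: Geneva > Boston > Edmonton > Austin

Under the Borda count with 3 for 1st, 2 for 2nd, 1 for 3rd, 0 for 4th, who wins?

Boston: 8×3 + 7×0 + 7×2 + 9×2 = 56
Edmonton: 8×2 + 7×2 + 7×1 + 9×1 = 46
Geneva: 8×0 + 7×1 + 7×0 + 9×3 = 34
Austin: 8×1 + 7×3 + 7×3 + 9×0 = 50

Boston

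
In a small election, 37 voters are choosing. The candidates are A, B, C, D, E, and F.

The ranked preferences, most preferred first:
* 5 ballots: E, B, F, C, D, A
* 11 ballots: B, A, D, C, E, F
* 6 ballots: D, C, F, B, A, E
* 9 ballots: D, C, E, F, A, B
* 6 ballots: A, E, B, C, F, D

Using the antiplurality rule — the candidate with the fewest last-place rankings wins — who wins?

C

Last-place votes: A 5, B 9, C 0, D 6, E 6, F 11.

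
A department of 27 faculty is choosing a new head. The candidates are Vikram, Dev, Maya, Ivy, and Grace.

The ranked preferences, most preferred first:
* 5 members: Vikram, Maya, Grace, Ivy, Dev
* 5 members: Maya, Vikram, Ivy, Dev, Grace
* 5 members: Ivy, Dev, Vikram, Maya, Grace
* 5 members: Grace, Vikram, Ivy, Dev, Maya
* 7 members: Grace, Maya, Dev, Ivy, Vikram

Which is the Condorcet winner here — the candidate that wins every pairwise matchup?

Vikram

Vikram vs Dev: 15–12
Vikram vs Maya: 15–12
Vikram vs Ivy: 15–12
Vikram vs Grace: 15–12
Vikram beats every other candidate.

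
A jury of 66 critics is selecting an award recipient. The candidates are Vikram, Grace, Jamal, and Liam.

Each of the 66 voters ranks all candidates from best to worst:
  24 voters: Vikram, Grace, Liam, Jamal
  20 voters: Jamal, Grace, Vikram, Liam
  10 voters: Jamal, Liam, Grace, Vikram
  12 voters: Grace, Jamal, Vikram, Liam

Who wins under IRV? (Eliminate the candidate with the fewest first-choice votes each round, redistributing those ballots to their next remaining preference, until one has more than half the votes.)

Jamal

Round 1: Vikram 24, Grace 12, Jamal 30, Liam 0. Liam eliminated.
Round 2: Vikram 24, Grace 12, Jamal 30. Grace eliminated.
Round 3: Vikram 24, Jamal 42. Jamal has a majority (≥34).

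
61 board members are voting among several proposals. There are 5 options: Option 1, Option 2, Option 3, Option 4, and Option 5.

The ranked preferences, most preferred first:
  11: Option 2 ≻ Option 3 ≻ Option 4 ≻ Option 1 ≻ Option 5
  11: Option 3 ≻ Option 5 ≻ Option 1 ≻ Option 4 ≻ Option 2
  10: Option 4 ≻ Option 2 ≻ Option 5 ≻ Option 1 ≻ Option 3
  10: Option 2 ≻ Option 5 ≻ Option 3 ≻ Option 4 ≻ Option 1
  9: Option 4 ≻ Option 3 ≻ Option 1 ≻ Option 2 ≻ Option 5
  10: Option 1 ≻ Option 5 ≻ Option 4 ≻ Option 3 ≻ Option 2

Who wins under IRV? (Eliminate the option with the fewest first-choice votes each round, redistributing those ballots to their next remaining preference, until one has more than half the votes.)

Round 1: Option 1 10, Option 2 21, Option 3 11, Option 4 19, Option 5 0. Option 5 eliminated.
Round 2: Option 1 10, Option 2 21, Option 3 11, Option 4 19. Option 1 eliminated.
Round 3: Option 2 21, Option 3 11, Option 4 29. Option 3 eliminated.
Round 4: Option 2 21, Option 4 40. Option 4 has a majority (≥31).

Option 4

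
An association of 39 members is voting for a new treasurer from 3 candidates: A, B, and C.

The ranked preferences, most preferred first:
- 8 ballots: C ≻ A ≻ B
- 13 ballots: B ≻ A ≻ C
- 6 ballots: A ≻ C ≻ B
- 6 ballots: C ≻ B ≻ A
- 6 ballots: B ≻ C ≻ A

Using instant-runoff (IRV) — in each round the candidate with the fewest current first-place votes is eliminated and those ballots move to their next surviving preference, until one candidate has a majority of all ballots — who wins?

Round 1: A 6, B 19, C 14. A eliminated.
Round 2: B 19, C 20. C has a majority (≥20).

C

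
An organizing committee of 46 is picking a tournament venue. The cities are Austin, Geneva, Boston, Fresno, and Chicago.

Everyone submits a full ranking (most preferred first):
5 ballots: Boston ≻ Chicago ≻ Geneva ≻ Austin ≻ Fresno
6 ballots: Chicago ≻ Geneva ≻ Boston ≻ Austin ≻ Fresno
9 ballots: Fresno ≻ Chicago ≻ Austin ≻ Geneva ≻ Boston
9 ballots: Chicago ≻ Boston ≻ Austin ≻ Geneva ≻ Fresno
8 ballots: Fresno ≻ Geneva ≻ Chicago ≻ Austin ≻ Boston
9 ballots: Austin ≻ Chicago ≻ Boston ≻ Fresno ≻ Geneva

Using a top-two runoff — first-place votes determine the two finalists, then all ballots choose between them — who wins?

Round 1 first-place votes: Austin 9, Geneva 0, Boston 5, Fresno 17, Chicago 15. Fresno and Chicago advance.
Runoff: Fresno is ranked above Chicago on 17 ballots, Chicago above Fresno on 29.

Chicago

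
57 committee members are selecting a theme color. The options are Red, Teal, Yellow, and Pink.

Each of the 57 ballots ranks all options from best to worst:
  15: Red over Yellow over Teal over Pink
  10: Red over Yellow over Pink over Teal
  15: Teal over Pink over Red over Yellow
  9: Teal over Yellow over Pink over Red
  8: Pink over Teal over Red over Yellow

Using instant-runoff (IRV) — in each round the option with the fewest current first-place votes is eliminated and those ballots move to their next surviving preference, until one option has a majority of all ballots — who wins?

Round 1: Red 25, Teal 24, Yellow 0, Pink 8. Yellow eliminated.
Round 2: Red 25, Teal 24, Pink 8. Pink eliminated.
Round 3: Red 25, Teal 32. Teal has a majority (≥29).

Teal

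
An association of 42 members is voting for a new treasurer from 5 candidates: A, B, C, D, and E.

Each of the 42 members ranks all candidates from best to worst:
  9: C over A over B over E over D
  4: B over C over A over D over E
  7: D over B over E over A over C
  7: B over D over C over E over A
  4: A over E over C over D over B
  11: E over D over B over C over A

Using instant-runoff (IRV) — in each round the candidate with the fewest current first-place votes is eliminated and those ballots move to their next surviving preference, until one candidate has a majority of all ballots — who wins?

B

Round 1: A 4, B 11, C 9, D 7, E 11. A eliminated.
Round 2: B 11, C 9, D 7, E 15. D eliminated.
Round 3: B 18, C 9, E 15. C eliminated.
Round 4: B 27, E 15. B has a majority (≥22).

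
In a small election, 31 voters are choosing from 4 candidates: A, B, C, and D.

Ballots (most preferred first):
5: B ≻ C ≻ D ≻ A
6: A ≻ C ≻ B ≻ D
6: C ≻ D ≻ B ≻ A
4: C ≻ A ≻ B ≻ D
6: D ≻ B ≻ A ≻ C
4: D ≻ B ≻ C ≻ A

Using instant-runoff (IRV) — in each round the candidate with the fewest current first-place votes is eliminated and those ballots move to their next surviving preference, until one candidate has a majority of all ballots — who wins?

C

Round 1: A 6, B 5, C 10, D 10. B eliminated.
Round 2: A 6, C 15, D 10. A eliminated.
Round 3: C 21, D 10. C has a majority (≥16).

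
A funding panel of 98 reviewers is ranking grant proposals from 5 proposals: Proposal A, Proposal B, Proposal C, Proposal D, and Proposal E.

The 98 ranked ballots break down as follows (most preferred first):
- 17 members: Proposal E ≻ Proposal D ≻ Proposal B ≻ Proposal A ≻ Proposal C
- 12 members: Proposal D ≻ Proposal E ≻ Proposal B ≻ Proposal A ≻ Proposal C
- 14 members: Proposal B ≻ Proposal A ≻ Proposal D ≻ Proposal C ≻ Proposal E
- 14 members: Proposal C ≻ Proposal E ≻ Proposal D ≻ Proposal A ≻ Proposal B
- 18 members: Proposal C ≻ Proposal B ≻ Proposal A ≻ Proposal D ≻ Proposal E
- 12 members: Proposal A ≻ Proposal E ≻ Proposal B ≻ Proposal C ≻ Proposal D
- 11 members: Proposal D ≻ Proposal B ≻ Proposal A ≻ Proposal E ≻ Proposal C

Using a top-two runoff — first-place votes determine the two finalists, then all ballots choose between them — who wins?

Proposal D

Round 1 first-place votes: Proposal A 12, Proposal B 14, Proposal C 32, Proposal D 23, Proposal E 17. Proposal C and Proposal D advance.
Runoff: Proposal C is ranked above Proposal D on 44 ballots, Proposal D above Proposal C on 54.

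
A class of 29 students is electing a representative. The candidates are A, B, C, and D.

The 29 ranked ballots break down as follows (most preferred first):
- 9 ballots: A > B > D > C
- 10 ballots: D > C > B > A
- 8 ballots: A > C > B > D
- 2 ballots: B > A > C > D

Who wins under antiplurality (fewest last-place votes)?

B

Last-place votes: A 10, B 0, C 9, D 10.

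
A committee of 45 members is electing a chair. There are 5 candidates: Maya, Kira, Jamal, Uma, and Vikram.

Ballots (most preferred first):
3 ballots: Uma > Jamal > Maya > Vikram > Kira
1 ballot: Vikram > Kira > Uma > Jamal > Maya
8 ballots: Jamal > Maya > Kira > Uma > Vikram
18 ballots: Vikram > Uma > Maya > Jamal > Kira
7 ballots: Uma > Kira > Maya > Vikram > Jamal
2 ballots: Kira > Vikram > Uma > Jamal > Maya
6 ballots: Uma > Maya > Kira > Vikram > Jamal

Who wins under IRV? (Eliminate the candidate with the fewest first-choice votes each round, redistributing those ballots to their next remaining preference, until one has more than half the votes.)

Uma

Round 1: Maya 0, Kira 2, Jamal 8, Uma 16, Vikram 19. Maya eliminated.
Round 2: Kira 2, Jamal 8, Uma 16, Vikram 19. Kira eliminated.
Round 3: Jamal 8, Uma 16, Vikram 21. Jamal eliminated.
Round 4: Uma 24, Vikram 21. Uma has a majority (≥23).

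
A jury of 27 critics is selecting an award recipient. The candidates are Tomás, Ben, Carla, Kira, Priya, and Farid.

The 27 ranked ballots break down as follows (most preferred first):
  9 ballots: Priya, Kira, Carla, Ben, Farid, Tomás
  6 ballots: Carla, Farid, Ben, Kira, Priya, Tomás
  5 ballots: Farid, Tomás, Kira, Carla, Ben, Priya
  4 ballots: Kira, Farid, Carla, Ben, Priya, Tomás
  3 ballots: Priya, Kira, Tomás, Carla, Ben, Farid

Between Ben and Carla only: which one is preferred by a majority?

Ben is ranked above Carla on 0 ballots; Carla above Ben on 27.

Carla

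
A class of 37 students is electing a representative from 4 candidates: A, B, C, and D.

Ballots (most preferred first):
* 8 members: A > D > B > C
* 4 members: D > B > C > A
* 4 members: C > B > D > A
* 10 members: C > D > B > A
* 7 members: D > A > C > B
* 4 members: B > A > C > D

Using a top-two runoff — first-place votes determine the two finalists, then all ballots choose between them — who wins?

Round 1 first-place votes: A 8, B 4, C 14, D 11. C and D advance.
Runoff: C is ranked above D on 18 ballots, D above C on 19.

D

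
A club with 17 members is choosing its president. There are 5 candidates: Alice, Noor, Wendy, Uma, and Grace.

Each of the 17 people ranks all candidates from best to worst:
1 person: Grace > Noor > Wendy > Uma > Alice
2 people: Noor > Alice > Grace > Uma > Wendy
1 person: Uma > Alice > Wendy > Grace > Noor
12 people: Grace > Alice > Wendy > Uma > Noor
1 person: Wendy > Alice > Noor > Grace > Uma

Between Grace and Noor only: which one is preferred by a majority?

Grace

Grace is ranked above Noor on 14 ballots; Noor above Grace on 3.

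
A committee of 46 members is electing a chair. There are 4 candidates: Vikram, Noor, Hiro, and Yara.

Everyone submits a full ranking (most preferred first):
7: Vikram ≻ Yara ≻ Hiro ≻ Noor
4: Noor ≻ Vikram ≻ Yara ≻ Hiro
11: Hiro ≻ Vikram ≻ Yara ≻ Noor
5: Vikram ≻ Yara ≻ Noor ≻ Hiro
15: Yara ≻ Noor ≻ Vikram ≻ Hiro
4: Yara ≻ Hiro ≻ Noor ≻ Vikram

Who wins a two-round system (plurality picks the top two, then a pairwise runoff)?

Vikram

Round 1 first-place votes: Vikram 12, Noor 4, Hiro 11, Yara 19. Yara and Vikram advance.
Runoff: Yara is ranked above Vikram on 19 ballots, Vikram above Yara on 27.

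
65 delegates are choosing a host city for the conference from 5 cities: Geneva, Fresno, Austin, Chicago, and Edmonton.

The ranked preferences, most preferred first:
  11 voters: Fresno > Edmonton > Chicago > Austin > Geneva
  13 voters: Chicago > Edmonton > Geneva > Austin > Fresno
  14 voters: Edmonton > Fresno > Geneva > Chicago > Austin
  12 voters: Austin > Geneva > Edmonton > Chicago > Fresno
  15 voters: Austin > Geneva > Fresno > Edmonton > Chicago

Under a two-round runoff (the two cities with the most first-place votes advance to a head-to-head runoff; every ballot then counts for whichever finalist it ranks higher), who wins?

Round 1 first-place votes: Geneva 0, Fresno 11, Austin 27, Chicago 13, Edmonton 14. Austin and Edmonton advance.
Runoff: Austin is ranked above Edmonton on 27 ballots, Edmonton above Austin on 38.

Edmonton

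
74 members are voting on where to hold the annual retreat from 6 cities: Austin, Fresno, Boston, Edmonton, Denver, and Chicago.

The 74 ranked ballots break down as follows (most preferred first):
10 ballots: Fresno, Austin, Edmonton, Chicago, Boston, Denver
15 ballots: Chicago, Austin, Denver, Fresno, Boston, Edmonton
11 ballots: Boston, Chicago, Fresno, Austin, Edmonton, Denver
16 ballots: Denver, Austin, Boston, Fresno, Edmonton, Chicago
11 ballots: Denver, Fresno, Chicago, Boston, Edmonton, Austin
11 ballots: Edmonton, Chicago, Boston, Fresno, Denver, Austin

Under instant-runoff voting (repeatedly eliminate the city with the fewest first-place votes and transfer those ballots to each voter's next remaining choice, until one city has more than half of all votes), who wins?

Round 1: Austin 0, Fresno 10, Boston 11, Edmonton 11, Denver 27, Chicago 15. Austin eliminated.
Round 2: Fresno 10, Boston 11, Edmonton 11, Denver 27, Chicago 15. Fresno eliminated.
Round 3: Boston 11, Edmonton 21, Denver 27, Chicago 15. Boston eliminated.
Round 4: Edmonton 21, Denver 27, Chicago 26. Edmonton eliminated.
Round 5: Denver 27, Chicago 47. Chicago has a majority (≥38).

Chicago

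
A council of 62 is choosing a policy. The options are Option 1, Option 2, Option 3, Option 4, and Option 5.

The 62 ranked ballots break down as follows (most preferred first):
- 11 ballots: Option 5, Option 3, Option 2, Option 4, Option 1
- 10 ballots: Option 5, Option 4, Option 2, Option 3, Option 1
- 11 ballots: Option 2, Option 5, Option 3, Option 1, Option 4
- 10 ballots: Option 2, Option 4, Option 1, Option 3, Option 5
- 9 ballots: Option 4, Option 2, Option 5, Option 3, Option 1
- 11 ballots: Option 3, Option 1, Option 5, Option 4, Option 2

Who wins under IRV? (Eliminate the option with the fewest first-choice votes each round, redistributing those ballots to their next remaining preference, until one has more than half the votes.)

Option 5

Round 1: Option 1 0, Option 2 21, Option 3 11, Option 4 9, Option 5 21. Option 1 eliminated.
Round 2: Option 2 21, Option 3 11, Option 4 9, Option 5 21. Option 4 eliminated.
Round 3: Option 2 30, Option 3 11, Option 5 21. Option 3 eliminated.
Round 4: Option 2 30, Option 5 32. Option 5 has a majority (≥32).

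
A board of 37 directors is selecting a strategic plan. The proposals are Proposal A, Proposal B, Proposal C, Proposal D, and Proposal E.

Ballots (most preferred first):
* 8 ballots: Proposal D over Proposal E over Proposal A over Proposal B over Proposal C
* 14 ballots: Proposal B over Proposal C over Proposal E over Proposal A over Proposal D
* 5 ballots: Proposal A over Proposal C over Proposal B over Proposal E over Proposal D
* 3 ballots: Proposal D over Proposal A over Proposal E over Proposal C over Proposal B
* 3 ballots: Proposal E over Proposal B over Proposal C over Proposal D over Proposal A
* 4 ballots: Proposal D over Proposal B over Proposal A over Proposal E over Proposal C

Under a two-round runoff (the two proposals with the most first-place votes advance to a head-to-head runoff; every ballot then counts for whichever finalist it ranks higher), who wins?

Round 1 first-place votes: Proposal A 5, Proposal B 14, Proposal C 0, Proposal D 15, Proposal E 3. Proposal D and Proposal B advance.
Runoff: Proposal D is ranked above Proposal B on 15 ballots, Proposal B above Proposal D on 22.

Proposal B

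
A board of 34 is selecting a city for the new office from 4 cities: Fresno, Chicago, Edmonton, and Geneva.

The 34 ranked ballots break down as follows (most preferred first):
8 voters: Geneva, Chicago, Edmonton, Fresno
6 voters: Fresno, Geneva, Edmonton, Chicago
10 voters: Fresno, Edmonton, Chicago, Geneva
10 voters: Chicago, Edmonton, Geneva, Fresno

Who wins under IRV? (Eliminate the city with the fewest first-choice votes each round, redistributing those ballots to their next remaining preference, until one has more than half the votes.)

Round 1: Fresno 16, Chicago 10, Edmonton 0, Geneva 8. Edmonton eliminated.
Round 2: Fresno 16, Chicago 10, Geneva 8. Geneva eliminated.
Round 3: Fresno 16, Chicago 18. Chicago has a majority (≥18).

Chicago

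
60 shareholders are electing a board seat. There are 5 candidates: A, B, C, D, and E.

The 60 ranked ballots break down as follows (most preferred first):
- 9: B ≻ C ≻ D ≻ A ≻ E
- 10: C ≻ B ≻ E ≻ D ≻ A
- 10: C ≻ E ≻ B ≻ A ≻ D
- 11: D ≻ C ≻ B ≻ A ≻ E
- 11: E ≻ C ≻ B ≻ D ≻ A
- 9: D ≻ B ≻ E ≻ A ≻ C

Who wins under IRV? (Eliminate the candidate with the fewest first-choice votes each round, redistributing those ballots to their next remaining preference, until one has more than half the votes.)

C

Round 1: A 0, B 9, C 20, D 20, E 11. A eliminated.
Round 2: B 9, C 20, D 20, E 11. B eliminated.
Round 3: C 29, D 20, E 11. E eliminated.
Round 4: C 40, D 20. C has a majority (≥31).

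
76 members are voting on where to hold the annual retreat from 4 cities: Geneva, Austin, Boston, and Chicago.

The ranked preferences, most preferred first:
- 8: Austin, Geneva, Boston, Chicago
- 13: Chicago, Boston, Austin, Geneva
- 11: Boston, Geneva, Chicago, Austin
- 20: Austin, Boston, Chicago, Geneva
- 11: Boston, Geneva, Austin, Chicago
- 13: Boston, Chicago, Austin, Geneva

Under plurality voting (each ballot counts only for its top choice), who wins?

First-place votes: Geneva 0, Austin 28, Boston 35, Chicago 13.

Boston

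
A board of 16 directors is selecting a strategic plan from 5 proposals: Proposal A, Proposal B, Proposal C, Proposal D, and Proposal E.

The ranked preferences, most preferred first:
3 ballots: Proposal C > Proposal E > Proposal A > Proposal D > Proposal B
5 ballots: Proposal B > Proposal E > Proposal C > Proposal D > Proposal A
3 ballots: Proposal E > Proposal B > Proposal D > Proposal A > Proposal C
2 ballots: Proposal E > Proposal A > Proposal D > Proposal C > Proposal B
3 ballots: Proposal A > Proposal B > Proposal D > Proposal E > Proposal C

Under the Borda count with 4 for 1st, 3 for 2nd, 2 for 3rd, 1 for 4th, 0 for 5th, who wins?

Proposal E

Proposal A: 3×2 + 5×0 + 3×1 + 2×3 + 3×4 = 27
Proposal B: 3×0 + 5×4 + 3×3 + 2×0 + 3×3 = 38
Proposal C: 3×4 + 5×2 + 3×0 + 2×1 + 3×0 = 24
Proposal D: 3×1 + 5×1 + 3×2 + 2×2 + 3×2 = 24
Proposal E: 3×3 + 5×3 + 3×4 + 2×4 + 3×1 = 47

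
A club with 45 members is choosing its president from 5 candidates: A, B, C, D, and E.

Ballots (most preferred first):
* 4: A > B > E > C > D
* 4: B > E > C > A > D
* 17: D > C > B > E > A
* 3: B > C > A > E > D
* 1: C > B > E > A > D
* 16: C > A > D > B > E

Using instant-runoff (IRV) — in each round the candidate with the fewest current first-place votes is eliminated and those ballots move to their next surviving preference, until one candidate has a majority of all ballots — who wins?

Round 1: A 4, B 7, C 17, D 17, E 0. E eliminated.
Round 2: A 4, B 7, C 17, D 17. A eliminated.
Round 3: B 11, C 17, D 17. B eliminated.
Round 4: C 28, D 17. C has a majority (≥23).

C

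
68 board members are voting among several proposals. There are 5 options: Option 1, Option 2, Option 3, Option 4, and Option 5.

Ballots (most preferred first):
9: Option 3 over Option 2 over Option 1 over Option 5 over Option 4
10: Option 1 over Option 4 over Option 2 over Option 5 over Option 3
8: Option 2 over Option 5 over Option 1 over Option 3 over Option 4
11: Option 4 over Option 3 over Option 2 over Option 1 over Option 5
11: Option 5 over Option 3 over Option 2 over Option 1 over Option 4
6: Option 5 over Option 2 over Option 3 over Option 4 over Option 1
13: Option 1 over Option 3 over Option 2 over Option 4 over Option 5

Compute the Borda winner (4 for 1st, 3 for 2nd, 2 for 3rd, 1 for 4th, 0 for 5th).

Option 1: 9×2 + 10×4 + 8×2 + 11×1 + 11×1 + 6×0 + 13×4 = 148
Option 2: 9×3 + 10×2 + 8×4 + 11×2 + 11×2 + 6×3 + 13×2 = 167
Option 3: 9×4 + 10×0 + 8×1 + 11×3 + 11×3 + 6×2 + 13×3 = 161
Option 4: 9×0 + 10×3 + 8×0 + 11×4 + 11×0 + 6×1 + 13×1 = 93
Option 5: 9×1 + 10×1 + 8×3 + 11×0 + 11×4 + 6×4 + 13×0 = 111

Option 2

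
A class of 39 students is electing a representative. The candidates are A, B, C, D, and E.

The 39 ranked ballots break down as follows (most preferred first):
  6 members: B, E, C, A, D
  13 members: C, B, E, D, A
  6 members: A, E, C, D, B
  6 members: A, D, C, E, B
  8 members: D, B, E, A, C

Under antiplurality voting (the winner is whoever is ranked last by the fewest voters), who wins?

E

Last-place votes: A 13, B 12, C 8, D 6, E 0.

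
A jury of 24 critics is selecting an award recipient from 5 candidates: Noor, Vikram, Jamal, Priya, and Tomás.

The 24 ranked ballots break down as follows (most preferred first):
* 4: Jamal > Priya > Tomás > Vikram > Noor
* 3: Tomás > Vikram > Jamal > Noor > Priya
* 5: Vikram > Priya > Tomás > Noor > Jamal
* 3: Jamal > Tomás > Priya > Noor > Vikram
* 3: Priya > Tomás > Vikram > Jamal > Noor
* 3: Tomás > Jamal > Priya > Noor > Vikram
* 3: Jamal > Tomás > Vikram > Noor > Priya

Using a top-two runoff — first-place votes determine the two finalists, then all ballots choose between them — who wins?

Round 1 first-place votes: Noor 0, Vikram 5, Jamal 10, Priya 3, Tomás 6. Jamal and Tomás advance.
Runoff: Jamal is ranked above Tomás on 10 ballots, Tomás above Jamal on 14.

Tomás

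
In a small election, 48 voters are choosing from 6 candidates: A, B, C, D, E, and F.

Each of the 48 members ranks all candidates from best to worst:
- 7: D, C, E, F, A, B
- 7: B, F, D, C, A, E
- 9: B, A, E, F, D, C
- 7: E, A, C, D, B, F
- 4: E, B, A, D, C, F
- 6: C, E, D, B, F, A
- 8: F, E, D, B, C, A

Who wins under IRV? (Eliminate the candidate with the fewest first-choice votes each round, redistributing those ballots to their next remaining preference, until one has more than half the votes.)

Round 1: A 0, B 16, C 6, D 7, E 11, F 8. A eliminated.
Round 2: B 16, C 6, D 7, E 11, F 8. C eliminated.
Round 3: B 16, D 7, E 17, F 8. D eliminated.
Round 4: B 16, E 24, F 8. F eliminated.
Round 5: B 16, E 32. E has a majority (≥25).

E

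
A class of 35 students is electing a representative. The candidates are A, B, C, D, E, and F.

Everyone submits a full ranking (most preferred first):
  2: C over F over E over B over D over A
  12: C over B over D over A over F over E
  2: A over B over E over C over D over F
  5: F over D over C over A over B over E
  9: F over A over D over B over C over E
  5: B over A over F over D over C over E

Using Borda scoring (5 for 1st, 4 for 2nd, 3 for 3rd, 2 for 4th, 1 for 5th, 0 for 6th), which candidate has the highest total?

A: 2×0 + 12×2 + 2×5 + 5×2 + 9×4 + 5×4 = 100
B: 2×2 + 12×4 + 2×4 + 5×1 + 9×2 + 5×5 = 108
C: 2×5 + 12×5 + 2×2 + 5×3 + 9×1 + 5×1 = 103
D: 2×1 + 12×3 + 2×1 + 5×4 + 9×3 + 5×2 = 97
E: 2×3 + 12×0 + 2×3 + 5×0 + 9×0 + 5×0 = 12
F: 2×4 + 12×1 + 2×0 + 5×5 + 9×5 + 5×3 = 105

B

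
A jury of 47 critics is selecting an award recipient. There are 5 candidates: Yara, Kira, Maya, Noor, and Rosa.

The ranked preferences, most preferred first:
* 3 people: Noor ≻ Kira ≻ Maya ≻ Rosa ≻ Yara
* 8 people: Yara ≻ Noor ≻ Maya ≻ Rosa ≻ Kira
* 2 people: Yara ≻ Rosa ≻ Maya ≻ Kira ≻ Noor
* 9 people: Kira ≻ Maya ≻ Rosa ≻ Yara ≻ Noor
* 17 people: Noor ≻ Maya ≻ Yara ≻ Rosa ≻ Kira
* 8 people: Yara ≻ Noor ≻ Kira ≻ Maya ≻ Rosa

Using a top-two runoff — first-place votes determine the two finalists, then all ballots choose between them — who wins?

Round 1 first-place votes: Yara 18, Kira 9, Maya 0, Noor 20, Rosa 0. Noor and Yara advance.
Runoff: Noor is ranked above Yara on 20 ballots, Yara above Noor on 27.

Yara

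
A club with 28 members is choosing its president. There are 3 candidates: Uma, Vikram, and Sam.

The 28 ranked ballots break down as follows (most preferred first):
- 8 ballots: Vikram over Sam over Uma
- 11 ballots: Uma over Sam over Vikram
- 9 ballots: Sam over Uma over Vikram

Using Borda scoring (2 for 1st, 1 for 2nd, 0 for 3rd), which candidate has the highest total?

Sam

Uma: 8×0 + 11×2 + 9×1 = 31
Vikram: 8×2 + 11×0 + 9×0 = 16
Sam: 8×1 + 11×1 + 9×2 = 37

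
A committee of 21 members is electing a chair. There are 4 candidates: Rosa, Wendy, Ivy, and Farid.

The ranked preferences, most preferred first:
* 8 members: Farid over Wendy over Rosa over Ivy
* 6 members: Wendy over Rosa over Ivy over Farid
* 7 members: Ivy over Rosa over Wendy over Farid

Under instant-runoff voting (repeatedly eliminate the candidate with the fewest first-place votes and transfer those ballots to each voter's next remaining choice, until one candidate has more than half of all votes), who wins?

Round 1: Rosa 0, Wendy 6, Ivy 7, Farid 8. Rosa eliminated.
Round 2: Wendy 6, Ivy 7, Farid 8. Wendy eliminated.
Round 3: Ivy 13, Farid 8. Ivy has a majority (≥11).

Ivy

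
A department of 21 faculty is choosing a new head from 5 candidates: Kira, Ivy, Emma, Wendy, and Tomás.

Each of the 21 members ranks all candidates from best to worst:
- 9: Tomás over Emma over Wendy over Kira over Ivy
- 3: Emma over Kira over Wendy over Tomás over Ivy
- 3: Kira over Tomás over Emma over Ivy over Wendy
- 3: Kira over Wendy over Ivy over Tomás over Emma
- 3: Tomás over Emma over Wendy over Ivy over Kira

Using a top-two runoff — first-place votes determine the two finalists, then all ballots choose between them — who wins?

Round 1 first-place votes: Kira 6, Ivy 0, Emma 3, Wendy 0, Tomás 12. Tomás and Kira advance.
Runoff: Tomás is ranked above Kira on 12 ballots, Kira above Tomás on 9.

Tomás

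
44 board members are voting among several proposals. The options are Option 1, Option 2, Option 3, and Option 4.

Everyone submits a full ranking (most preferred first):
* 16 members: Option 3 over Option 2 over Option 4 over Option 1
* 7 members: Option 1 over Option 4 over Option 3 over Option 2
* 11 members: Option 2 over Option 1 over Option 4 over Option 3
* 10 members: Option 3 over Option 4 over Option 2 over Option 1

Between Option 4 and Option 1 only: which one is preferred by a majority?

Option 4

Option 4 is ranked above Option 1 on 26 ballots; Option 1 above Option 4 on 18.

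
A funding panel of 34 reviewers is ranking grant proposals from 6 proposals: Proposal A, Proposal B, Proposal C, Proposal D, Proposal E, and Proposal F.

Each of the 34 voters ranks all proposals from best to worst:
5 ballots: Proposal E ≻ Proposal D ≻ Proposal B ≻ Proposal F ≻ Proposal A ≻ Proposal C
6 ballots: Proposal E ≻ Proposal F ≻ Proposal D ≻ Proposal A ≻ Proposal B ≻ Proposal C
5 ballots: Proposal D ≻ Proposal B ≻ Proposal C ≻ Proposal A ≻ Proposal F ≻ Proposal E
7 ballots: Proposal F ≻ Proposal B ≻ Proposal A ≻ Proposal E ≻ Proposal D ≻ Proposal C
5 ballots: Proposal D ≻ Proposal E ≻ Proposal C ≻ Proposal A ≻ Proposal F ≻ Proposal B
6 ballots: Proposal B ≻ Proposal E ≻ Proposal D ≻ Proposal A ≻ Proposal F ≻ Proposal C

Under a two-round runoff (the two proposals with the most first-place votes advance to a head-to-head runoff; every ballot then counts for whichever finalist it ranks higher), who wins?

Proposal E

Round 1 first-place votes: Proposal A 0, Proposal B 6, Proposal C 0, Proposal D 10, Proposal E 11, Proposal F 7. Proposal E and Proposal D advance.
Runoff: Proposal E is ranked above Proposal D on 24 ballots, Proposal D above Proposal E on 10.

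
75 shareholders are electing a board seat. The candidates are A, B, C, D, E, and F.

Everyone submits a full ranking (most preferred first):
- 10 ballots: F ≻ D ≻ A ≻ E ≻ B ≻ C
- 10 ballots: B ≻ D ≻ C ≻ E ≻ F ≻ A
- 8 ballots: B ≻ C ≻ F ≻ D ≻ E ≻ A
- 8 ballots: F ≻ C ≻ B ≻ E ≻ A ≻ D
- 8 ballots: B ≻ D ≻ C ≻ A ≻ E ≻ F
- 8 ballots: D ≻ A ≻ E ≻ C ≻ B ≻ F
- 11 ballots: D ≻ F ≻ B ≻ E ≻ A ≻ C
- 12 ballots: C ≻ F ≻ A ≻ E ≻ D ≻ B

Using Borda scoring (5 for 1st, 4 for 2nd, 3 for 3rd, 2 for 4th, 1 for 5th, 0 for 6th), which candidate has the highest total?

A: 10×3 + 10×0 + 8×0 + 8×1 + 8×2 + 8×4 + 11×1 + 12×3 = 133
B: 10×1 + 10×5 + 8×5 + 8×3 + 8×5 + 8×1 + 11×3 + 12×0 = 205
C: 10×0 + 10×3 + 8×4 + 8×4 + 8×3 + 8×2 + 11×0 + 12×5 = 194
D: 10×4 + 10×4 + 8×2 + 8×0 + 8×4 + 8×5 + 11×5 + 12×1 = 235
E: 10×2 + 10×2 + 8×1 + 8×2 + 8×1 + 8×3 + 11×2 + 12×2 = 142
F: 10×5 + 10×1 + 8×3 + 8×5 + 8×0 + 8×0 + 11×4 + 12×4 = 216

D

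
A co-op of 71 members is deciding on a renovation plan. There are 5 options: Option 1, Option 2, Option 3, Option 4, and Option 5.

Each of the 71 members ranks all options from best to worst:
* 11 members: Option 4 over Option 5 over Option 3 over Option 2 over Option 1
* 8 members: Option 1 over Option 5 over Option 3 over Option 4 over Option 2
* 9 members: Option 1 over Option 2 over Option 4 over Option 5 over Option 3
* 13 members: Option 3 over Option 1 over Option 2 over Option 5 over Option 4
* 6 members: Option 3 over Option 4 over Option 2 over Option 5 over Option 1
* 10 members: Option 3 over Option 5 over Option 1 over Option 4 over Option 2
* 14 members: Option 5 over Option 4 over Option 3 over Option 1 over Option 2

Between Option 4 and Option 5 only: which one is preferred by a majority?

Option 5

Option 4 is ranked above Option 5 on 26 ballots; Option 5 above Option 4 on 45.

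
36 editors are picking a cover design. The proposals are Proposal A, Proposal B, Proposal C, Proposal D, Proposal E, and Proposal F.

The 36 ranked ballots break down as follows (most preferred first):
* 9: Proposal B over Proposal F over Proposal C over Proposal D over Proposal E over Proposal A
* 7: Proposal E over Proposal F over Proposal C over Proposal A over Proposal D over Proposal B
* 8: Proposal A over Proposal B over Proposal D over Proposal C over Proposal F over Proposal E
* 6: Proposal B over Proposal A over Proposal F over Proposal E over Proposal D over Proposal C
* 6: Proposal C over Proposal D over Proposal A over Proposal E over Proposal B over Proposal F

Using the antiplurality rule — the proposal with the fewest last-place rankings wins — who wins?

Last-place votes: Proposal A 9, Proposal B 7, Proposal C 6, Proposal D 0, Proposal E 8, Proposal F 6.

Proposal D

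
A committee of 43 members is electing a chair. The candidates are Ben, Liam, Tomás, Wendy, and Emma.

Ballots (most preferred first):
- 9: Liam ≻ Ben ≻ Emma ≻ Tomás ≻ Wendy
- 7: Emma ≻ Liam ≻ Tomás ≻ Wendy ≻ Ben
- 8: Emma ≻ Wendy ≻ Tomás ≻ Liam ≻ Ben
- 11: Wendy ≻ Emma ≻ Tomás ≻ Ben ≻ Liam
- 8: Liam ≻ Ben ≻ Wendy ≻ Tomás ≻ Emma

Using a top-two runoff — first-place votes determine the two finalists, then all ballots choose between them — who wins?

Round 1 first-place votes: Ben 0, Liam 17, Tomás 0, Wendy 11, Emma 15. Liam and Emma advance.
Runoff: Liam is ranked above Emma on 17 ballots, Emma above Liam on 26.

Emma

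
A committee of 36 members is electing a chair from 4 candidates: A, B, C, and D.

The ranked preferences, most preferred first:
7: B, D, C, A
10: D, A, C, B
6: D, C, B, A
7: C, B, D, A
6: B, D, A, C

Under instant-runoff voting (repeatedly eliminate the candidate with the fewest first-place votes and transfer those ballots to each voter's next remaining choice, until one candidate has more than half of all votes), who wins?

B

Round 1: A 0, B 13, C 7, D 16. A eliminated.
Round 2: B 13, C 7, D 16. C eliminated.
Round 3: B 20, D 16. B has a majority (≥19).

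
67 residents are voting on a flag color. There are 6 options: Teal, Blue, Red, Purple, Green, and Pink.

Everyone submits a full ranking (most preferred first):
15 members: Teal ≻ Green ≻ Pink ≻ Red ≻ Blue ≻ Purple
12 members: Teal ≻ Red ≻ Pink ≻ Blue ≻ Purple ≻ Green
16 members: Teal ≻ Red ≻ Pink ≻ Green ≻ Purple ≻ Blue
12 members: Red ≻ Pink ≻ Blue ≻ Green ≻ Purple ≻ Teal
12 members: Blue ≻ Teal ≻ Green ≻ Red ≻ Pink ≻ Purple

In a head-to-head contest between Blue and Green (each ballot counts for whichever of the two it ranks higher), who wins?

Blue is ranked above Green on 36 ballots; Green above Blue on 31.

Blue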